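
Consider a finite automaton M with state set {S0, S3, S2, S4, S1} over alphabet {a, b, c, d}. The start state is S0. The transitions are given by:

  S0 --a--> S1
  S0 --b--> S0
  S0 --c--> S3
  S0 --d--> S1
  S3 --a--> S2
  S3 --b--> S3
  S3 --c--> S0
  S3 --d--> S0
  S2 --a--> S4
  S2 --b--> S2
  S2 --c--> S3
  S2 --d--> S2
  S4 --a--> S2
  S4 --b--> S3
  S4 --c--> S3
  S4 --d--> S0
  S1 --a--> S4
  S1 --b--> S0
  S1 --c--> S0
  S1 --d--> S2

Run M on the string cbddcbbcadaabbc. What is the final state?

Trace: S0 -c-> S3 -b-> S3 -d-> S0 -d-> S1 -c-> S0 -b-> S0 -b-> S0 -c-> S3 -a-> S2 -d-> S2 -a-> S4 -a-> S2 -b-> S2 -b-> S2 -c-> S3

S3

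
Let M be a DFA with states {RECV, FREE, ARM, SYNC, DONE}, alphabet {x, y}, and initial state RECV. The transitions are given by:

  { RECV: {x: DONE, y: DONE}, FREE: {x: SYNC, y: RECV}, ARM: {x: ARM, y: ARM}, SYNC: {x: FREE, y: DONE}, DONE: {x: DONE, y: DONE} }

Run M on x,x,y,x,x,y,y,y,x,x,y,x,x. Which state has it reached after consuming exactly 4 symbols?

RECV → DONE → DONE → DONE → DONE
After 4 symbols: DONE.

DONE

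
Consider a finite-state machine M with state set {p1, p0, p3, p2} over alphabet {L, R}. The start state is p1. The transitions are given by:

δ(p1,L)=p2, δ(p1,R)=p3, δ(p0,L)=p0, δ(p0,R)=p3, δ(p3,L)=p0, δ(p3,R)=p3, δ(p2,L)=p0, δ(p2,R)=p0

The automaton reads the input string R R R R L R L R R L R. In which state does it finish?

Trace: p1 -R-> p3 -R-> p3 -R-> p3 -R-> p3 -L-> p0 -R-> p3 -L-> p0 -R-> p3 -R-> p3 -L-> p0 -R-> p3

p3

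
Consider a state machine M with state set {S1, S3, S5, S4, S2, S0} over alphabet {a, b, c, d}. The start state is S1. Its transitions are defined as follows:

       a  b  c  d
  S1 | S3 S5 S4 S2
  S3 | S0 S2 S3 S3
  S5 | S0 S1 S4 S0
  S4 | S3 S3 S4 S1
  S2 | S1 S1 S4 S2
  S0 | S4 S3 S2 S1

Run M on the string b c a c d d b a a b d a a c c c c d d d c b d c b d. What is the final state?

S1 → S5 → S4 → S3 → S3 → S3 → S3 → S2 → S1 → S3 → S2 → S2 → S1 → S3 → S3 → S3 → S3 → S3 → S3 → S3 → S3 → S3 → S2 → S2 → S4 → S3 → S3

S3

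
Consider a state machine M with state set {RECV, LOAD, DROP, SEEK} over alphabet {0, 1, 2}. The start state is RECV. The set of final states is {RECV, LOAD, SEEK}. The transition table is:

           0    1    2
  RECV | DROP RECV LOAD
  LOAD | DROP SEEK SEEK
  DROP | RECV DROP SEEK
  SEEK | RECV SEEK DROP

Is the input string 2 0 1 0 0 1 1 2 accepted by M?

Yes

start at RECV
read '2': RECV → LOAD
read '0': LOAD → DROP
read '1': DROP → DROP
read '0': DROP → RECV
read '0': RECV → DROP
read '1': DROP → DROP
read '1': DROP → DROP
read '2': DROP → SEEK
End state SEEK is accepting.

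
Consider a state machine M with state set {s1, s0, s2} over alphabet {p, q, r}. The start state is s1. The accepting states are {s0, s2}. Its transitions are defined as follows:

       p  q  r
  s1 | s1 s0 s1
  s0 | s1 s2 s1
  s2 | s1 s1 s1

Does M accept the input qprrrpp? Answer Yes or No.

No

start at s1
read 'q': s1 → s0
read 'p': s0 → s1
read 'r': s1 → s1
read 'r': s1 → s1
read 'r': s1 → s1
read 'p': s1 → s1
read 'p': s1 → s1
End state s1 is not accepting.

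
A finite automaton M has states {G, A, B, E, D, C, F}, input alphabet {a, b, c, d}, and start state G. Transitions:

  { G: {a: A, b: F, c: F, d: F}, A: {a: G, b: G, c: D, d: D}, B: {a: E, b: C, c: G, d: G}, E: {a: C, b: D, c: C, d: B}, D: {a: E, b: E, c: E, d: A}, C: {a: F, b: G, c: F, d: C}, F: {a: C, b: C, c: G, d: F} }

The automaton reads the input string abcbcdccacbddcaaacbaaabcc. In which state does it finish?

G

start at G
read 'a': G → A
read 'b': A → G
read 'c': G → F
read 'b': F → C
read 'c': C → F
read 'd': F → F
read 'c': F → G
read 'c': G → F
read 'a': F → C
read 'c': C → F
read 'b': F → C
read 'd': C → C
read 'd': C → C
read 'c': C → F
read 'a': F → C
read 'a': C → F
read 'a': F → C
read 'c': C → F
read 'b': F → C
read 'a': C → F
read 'a': F → C
read 'a': C → F
read 'b': F → C
read 'c': C → F
read 'c': F → G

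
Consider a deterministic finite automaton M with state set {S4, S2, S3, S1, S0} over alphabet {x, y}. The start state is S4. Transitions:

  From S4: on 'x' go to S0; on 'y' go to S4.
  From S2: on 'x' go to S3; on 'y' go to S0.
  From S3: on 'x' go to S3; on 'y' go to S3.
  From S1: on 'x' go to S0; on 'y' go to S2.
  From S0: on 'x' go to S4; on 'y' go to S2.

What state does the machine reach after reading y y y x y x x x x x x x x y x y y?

S3

Trace: S4 -y-> S4 -y-> S4 -y-> S4 -x-> S0 -y-> S2 -x-> S3 -x-> S3 -x-> S3 -x-> S3 -x-> S3 -x-> S3 -x-> S3 -x-> S3 -y-> S3 -x-> S3 -y-> S3 -y-> S3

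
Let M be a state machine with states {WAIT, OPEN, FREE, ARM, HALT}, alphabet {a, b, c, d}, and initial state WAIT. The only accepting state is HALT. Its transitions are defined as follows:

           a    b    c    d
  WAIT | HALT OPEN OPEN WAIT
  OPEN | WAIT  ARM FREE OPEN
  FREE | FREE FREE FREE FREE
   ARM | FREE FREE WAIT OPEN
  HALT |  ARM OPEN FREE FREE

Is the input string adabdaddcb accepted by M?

Trace: WAIT -a-> HALT -d-> FREE -a-> FREE -b-> FREE -d-> FREE -a-> FREE -d-> FREE -d-> FREE -c-> FREE -b-> FREE
End state FREE is not accepting.

No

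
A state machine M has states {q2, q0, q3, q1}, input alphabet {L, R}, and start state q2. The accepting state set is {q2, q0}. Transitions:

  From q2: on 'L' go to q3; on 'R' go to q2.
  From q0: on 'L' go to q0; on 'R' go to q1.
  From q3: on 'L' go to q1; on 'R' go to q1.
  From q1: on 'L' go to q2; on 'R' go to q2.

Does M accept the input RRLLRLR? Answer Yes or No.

q2 → q2 → q2 → q3 → q1 → q2 → q3 → q1
End state q1 is not accepting.

No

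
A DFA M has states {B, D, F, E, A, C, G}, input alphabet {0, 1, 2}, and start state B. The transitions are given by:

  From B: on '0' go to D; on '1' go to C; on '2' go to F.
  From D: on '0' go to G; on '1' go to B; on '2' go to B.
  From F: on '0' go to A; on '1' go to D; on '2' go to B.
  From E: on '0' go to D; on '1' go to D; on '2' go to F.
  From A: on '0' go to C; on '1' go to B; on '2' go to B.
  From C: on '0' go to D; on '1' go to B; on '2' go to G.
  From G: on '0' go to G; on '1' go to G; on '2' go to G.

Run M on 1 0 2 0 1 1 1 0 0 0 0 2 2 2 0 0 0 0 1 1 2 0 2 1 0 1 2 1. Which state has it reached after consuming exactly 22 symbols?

Trace: B -1-> C -0-> D -2-> B -0-> D -1-> B -1-> C -1-> B -0-> D -0-> G -0-> G -0-> G -2-> G -2-> G -2-> G -0-> G -0-> G -0-> G -0-> G -1-> G -1-> G -2-> G -0-> G
After 22 symbols: G.

G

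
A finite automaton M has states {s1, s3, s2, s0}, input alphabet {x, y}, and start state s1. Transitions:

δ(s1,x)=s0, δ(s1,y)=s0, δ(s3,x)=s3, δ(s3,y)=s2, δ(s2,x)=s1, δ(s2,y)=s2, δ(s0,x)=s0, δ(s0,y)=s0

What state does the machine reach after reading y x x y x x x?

start at s1
read 'y': s1 → s0
read 'x': s0 → s0
read 'x': s0 → s0
read 'y': s0 → s0
read 'x': s0 → s0
read 'x': s0 → s0
read 'x': s0 → s0

s0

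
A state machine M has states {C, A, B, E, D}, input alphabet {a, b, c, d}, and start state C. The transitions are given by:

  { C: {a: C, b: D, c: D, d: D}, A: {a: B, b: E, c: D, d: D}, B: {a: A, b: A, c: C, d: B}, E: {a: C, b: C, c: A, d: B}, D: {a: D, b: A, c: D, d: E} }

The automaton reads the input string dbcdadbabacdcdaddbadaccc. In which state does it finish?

D

start at C
read 'd': C → D
read 'b': D → A
read 'c': A → D
read 'd': D → E
read 'a': E → C
read 'd': C → D
read 'b': D → A
read 'a': A → B
read 'b': B → A
read 'a': A → B
read 'c': B → C
read 'd': C → D
read 'c': D → D
read 'd': D → E
read 'a': E → C
read 'd': C → D
read 'd': D → E
read 'b': E → C
read 'a': C → C
read 'd': C → D
read 'a': D → D
read 'c': D → D
read 'c': D → D
read 'c': D → D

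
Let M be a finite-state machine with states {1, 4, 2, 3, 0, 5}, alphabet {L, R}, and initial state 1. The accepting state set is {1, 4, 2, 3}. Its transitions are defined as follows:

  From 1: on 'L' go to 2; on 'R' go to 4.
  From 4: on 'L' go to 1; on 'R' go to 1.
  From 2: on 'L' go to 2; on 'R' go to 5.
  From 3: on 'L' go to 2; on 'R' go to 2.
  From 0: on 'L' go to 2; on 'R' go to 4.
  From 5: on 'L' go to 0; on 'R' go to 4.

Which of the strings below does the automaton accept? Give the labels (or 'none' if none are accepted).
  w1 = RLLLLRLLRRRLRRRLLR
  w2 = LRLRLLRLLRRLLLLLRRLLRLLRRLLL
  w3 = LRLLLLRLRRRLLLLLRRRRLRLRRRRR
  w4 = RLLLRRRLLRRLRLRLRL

w1: 1 → 4 → 1 → 2 → 2 → 2 → 5 → 0 → 2 → 5 → 4 → 1 → 2 → 5 → 4 → 1 → 2 → 2 → 5  → end 5, rejected
w2: 1 → 2 → 5 → 0 → 4 → 1 → 2 → 5 → 0 → 2 → 5 → 4 → 1 → 2 → 2 → 2 → 2 → 5 → 4 → 1 → 2 → 5 → 0 → 2 → 5 → 4 → 1 → 2 → 2  → end 2, accepted
w3: 1 → 2 → 5 → 0 → 2 → 2 → 2 → 5 → 0 → 4 → 1 → 4 → 1 → 2 → 2 → 2 → 2 → 5 → 4 → 1 → 4 → 1 → 4 → 1 → 4 → 1 → 4 → 1 → 4  → end 4, accepted
w4: 1 → 4 → 1 → 2 → 2 → 5 → 4 → 1 → 2 → 2 → 5 → 4 → 1 → 4 → 1 → 4 → 1 → 4 → 1  → end 1, accepted

w2, w3, w4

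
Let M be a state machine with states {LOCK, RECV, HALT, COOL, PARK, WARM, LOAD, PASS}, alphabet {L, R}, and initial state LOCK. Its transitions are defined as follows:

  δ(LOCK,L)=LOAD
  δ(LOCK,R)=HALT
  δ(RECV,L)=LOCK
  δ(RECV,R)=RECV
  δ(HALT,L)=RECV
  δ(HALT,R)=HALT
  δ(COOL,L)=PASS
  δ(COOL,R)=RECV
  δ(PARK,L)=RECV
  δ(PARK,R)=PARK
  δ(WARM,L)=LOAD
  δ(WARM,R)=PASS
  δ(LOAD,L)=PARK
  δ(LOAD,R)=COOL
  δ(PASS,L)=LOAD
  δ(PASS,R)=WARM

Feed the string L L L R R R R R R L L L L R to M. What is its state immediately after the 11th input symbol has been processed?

LOAD

LOCK → LOAD → PARK → RECV → RECV → RECV → RECV → RECV → RECV → RECV → LOCK → LOAD
After 11 symbols: LOAD.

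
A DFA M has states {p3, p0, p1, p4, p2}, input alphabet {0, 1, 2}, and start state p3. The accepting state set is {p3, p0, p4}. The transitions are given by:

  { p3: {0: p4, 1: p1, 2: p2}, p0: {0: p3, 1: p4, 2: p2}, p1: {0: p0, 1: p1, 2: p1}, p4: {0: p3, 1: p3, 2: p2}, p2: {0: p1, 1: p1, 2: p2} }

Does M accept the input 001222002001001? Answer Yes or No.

Yes

p3 → p4 → p3 → p1 → p1 → p1 → p1 → p0 → p3 → p2 → p1 → p0 → p4 → p3 → p4 → p3
End state p3 is accepting.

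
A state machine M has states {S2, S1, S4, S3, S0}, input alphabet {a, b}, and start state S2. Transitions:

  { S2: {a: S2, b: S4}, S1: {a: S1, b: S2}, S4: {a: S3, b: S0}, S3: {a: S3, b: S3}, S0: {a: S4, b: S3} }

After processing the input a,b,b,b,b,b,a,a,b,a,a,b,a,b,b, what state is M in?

S2 → S2 → S4 → S0 → S3 → S3 → S3 → S3 → S3 → S3 → S3 → S3 → S3 → S3 → S3 → S3

S3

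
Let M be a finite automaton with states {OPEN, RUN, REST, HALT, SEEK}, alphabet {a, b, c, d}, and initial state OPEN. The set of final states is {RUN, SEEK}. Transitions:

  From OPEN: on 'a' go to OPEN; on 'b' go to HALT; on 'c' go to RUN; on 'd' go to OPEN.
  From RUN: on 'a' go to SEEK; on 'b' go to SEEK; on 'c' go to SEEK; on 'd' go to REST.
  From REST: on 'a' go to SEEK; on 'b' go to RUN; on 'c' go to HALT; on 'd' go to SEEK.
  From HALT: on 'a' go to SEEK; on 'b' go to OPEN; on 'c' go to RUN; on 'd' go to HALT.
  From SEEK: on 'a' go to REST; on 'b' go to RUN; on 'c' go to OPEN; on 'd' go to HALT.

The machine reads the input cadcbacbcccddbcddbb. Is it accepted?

Yes

start at OPEN
read 'c': OPEN → RUN
read 'a': RUN → SEEK
read 'd': SEEK → HALT
read 'c': HALT → RUN
read 'b': RUN → SEEK
read 'a': SEEK → REST
read 'c': REST → HALT
read 'b': HALT → OPEN
read 'c': OPEN → RUN
read 'c': RUN → SEEK
read 'c': SEEK → OPEN
read 'd': OPEN → OPEN
read 'd': OPEN → OPEN
read 'b': OPEN → HALT
read 'c': HALT → RUN
read 'd': RUN → REST
read 'd': REST → SEEK
read 'b': SEEK → RUN
read 'b': RUN → SEEK
End state SEEK is accepting.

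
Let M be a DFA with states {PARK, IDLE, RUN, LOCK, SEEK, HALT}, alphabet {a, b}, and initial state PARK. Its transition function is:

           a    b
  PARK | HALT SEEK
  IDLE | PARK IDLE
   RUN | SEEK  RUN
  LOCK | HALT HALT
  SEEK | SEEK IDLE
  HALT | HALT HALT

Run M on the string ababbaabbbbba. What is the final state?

PARK → HALT → HALT → HALT → HALT → HALT → HALT → HALT → HALT → HALT → HALT → HALT → HALT → HALT

HALT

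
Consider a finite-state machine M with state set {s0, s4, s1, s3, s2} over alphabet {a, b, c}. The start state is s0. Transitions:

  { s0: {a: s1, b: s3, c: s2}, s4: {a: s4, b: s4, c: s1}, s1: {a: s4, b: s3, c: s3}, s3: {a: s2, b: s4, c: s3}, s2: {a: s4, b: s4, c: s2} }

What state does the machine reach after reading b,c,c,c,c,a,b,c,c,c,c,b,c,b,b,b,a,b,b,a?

start at s0
read 'b': s0 → s3
read 'c': s3 → s3
read 'c': s3 → s3
read 'c': s3 → s3
read 'c': s3 → s3
read 'a': s3 → s2
read 'b': s2 → s4
read 'c': s4 → s1
read 'c': s1 → s3
read 'c': s3 → s3
read 'c': s3 → s3
read 'b': s3 → s4
read 'c': s4 → s1
read 'b': s1 → s3
read 'b': s3 → s4
read 'b': s4 → s4
read 'a': s4 → s4
read 'b': s4 → s4
read 'b': s4 → s4
read 'a': s4 → s4

s4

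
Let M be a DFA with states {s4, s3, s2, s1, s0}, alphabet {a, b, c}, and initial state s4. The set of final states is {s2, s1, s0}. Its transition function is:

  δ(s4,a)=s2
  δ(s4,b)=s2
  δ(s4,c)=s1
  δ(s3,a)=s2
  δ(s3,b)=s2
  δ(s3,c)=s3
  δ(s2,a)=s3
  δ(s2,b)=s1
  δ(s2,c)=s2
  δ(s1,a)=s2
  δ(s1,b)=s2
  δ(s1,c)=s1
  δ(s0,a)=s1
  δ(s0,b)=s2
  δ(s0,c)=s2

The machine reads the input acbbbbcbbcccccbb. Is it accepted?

Yes

Trace: s4 -a-> s2 -c-> s2 -b-> s1 -b-> s2 -b-> s1 -b-> s2 -c-> s2 -b-> s1 -b-> s2 -c-> s2 -c-> s2 -c-> s2 -c-> s2 -c-> s2 -b-> s1 -b-> s2
End state s2 is accepting.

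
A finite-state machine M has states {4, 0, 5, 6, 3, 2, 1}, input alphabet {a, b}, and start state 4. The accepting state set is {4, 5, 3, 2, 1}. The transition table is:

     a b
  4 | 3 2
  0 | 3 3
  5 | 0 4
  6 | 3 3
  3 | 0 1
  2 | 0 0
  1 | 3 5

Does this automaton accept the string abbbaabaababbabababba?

Yes

start at 4
read 'a': 4 → 3
read 'b': 3 → 1
read 'b': 1 → 5
read 'b': 5 → 4
read 'a': 4 → 3
read 'a': 3 → 0
read 'b': 0 → 3
read 'a': 3 → 0
read 'a': 0 → 3
read 'b': 3 → 1
read 'a': 1 → 3
read 'b': 3 → 1
read 'b': 1 → 5
read 'a': 5 → 0
read 'b': 0 → 3
read 'a': 3 → 0
read 'b': 0 → 3
read 'a': 3 → 0
read 'b': 0 → 3
read 'b': 3 → 1
read 'a': 1 → 3
End state 3 is accepting.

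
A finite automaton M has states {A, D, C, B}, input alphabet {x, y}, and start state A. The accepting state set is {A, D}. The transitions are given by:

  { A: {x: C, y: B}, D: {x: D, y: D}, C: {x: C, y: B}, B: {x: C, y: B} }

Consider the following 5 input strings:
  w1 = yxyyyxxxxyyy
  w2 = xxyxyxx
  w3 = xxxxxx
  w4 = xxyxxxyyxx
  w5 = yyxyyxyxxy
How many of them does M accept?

w1: A → B → C → B → B → B → C → C → C → C → B → B → B  → end B, rejected
w2: A → C → C → B → C → B → C → C  → end C, rejected
w3: A → C → C → C → C → C → C  → end C, rejected
w4: A → C → C → B → C → C → C → B → B → C → C  → end C, rejected
w5: A → B → B → C → B → B → C → B → C → C → B  → end B, rejected

0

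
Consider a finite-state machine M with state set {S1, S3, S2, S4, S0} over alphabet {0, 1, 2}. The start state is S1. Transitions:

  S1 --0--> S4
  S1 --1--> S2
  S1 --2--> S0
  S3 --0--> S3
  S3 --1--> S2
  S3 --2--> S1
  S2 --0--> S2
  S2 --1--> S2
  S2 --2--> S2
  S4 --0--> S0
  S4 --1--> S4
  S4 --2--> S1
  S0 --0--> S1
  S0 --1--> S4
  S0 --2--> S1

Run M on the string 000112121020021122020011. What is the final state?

S2

S1 → S4 → S0 → S1 → S2 → S2 → S2 → S2 → S2 → S2 → S2 → S2 → S2 → S2 → S2 → S2 → S2 → S2 → S2 → S2 → S2 → S2 → S2 → S2 → S2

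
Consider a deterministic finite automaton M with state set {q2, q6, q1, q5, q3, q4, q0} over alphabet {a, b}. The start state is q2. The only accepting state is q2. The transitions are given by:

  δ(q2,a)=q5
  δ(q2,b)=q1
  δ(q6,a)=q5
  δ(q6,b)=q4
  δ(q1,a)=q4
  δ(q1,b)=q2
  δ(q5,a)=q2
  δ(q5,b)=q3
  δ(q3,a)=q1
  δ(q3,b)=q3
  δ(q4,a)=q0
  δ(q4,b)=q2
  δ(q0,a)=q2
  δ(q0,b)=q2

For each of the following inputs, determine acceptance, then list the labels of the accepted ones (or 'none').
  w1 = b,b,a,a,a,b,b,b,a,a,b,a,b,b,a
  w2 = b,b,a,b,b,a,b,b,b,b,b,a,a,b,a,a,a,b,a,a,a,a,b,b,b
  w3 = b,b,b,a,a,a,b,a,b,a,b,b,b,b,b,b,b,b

w1:
  start at q2
  read 'b': q2 → q1
  read 'b': q1 → q2
  read 'a': q2 → q5
  read 'a': q5 → q2
  read 'a': q2 → q5
  read 'b': q5 → q3
  read 'b': q3 → q3
  read 'b': q3 → q3
  read 'a': q3 → q1
  read 'a': q1 → q4
  read 'b': q4 → q2
  read 'a': q2 → q5
  read 'b': q5 → q3
  read 'b': q3 → q3
  read 'a': q3 → q1
  end q1, rejected
w2:
  start at q2
  read 'b': q2 → q1
  read 'b': q1 → q2
  read 'a': q2 → q5
  read 'b': q5 → q3
  read 'b': q3 → q3
  read 'a': q3 → q1
  read 'b': q1 → q2
  read 'b': q2 → q1
  read 'b': q1 → q2
  read 'b': q2 → q1
  read 'b': q1 → q2
  read 'a': q2 → q5
  read 'a': q5 → q2
  read 'b': q2 → q1
  read 'a': q1 → q4
  read 'a': q4 → q0
  read 'a': q0 → q2
  read 'b': q2 → q1
  read 'a': q1 → q4
  read 'a': q4 → q0
  read 'a': q0 → q2
  read 'a': q2 → q5
  read 'b': q5 → q3
  read 'b': q3 → q3
  read 'b': q3 → q3
  end q3, rejected
w3:
  start at q2
  read 'b': q2 → q1
  read 'b': q1 → q2
  read 'b': q2 → q1
  read 'a': q1 → q4
  read 'a': q4 → q0
  read 'a': q0 → q2
  read 'b': q2 → q1
  read 'a': q1 → q4
  read 'b': q4 → q2
  read 'a': q2 → q5
  read 'b': q5 → q3
  read 'b': q3 → q3
  read 'b': q3 → q3
  read 'b': q3 → q3
  read 'b': q3 → q3
  read 'b': q3 → q3
  read 'b': q3 → q3
  read 'b': q3 → q3
  end q3, rejected

none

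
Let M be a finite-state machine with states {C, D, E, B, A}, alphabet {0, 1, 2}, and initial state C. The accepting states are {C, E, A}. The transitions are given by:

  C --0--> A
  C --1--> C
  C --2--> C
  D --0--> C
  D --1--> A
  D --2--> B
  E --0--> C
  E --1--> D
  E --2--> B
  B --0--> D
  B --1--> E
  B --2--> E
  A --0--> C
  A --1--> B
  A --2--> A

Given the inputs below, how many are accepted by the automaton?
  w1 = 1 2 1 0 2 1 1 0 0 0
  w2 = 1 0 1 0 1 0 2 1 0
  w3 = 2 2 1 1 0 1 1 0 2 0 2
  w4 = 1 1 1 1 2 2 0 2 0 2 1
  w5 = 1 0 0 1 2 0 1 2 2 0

4

w1: C → C → C → C → A → A → B → E → C → A → C  → end C, accepted
w2: C → C → A → B → D → A → C → C → C → A  → end A, accepted
w3: C → C → C → C → C → A → B → E → C → C → A → A  → end A, accepted
w4: C → C → C → C → C → C → C → A → A → C → C → C  → end C, accepted
w5: C → C → A → C → C → C → A → B → E → B → D  → end D, rejected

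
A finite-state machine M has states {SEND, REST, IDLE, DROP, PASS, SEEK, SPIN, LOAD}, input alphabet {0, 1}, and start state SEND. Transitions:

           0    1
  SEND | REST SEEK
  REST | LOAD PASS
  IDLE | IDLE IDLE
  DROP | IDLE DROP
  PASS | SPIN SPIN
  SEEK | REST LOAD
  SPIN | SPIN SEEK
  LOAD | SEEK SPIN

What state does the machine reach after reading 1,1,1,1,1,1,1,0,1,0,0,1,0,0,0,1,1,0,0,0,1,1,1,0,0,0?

SEND → SEEK → LOAD → SPIN → SEEK → LOAD → SPIN → SEEK → REST → PASS → SPIN → SPIN → SEEK → REST → LOAD → SEEK → LOAD → SPIN → SPIN → SPIN → SPIN → SEEK → LOAD → SPIN → SPIN → SPIN → SPIN

SPIN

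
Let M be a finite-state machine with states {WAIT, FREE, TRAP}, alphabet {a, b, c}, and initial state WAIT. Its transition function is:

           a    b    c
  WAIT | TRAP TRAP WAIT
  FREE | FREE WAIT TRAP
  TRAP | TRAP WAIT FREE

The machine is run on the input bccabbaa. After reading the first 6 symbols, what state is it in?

TRAP

start at WAIT
read 'b': WAIT → TRAP
read 'c': TRAP → FREE
read 'c': FREE → TRAP
read 'a': TRAP → TRAP
read 'b': TRAP → WAIT
read 'b': WAIT → TRAP
After 6 symbols: TRAP.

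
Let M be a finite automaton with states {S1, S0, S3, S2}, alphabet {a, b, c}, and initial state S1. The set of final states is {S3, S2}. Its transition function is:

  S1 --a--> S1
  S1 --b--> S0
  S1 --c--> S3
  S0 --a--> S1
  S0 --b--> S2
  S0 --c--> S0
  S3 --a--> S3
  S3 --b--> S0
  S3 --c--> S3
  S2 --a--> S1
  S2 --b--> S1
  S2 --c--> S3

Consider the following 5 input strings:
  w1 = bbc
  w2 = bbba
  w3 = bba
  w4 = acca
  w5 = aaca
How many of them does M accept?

w1: S1 → S0 → S2 → S3  → end S3, accepted
w2: S1 → S0 → S2 → S1 → S1  → end S1, rejected
w3: S1 → S0 → S2 → S1  → end S1, rejected
w4: S1 → S1 → S3 → S3 → S3  → end S3, accepted
w5: S1 → S1 → S1 → S3 → S3  → end S3, accepted

3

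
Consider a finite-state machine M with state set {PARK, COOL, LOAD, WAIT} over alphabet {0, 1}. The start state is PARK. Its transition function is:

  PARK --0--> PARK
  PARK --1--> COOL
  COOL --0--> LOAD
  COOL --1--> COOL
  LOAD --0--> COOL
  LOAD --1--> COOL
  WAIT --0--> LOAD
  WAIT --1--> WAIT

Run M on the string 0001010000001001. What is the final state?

PARK → PARK → PARK → PARK → COOL → LOAD → COOL → LOAD → COOL → LOAD → COOL → LOAD → COOL → COOL → LOAD → COOL → COOL

COOL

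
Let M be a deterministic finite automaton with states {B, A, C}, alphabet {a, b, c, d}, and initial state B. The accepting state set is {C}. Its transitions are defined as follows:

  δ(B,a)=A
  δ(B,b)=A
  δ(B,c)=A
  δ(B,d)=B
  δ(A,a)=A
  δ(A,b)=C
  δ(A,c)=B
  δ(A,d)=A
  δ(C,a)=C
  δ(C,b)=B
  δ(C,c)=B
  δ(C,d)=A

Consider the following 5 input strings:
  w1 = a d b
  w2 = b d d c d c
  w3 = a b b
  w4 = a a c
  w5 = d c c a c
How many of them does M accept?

w1:
  start at B
  read 'a': B → A
  read 'd': A → A
  read 'b': A → C
  end C, accepted
w2:
  start at B
  read 'b': B → A
  read 'd': A → A
  read 'd': A → A
  read 'c': A → B
  read 'd': B → B
  read 'c': B → A
  end A, rejected
w3:
  start at B
  read 'a': B → A
  read 'b': A → C
  read 'b': C → B
  end B, rejected
w4:
  start at B
  read 'a': B → A
  read 'a': A → A
  read 'c': A → B
  end B, rejected
w5:
  start at B
  read 'd': B → B
  read 'c': B → A
  read 'c': A → B
  read 'a': B → A
  read 'c': A → B
  end B, rejected

1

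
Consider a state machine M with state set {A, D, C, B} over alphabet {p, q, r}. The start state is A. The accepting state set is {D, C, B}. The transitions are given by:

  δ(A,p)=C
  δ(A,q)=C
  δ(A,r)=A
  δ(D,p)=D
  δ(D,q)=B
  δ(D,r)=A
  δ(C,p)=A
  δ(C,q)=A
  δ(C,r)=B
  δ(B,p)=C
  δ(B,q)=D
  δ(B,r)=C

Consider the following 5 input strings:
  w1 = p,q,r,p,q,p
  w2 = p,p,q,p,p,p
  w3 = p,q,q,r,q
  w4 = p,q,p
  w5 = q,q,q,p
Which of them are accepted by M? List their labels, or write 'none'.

w1: Trace: A -p-> C -q-> A -r-> A -p-> C -q-> A -p-> C  → end C, accepted
w2: Trace: A -p-> C -p-> A -q-> C -p-> A -p-> C -p-> A  → end A, rejected
w3: Trace: A -p-> C -q-> A -q-> C -r-> B -q-> D  → end D, accepted
w4: Trace: A -p-> C -q-> A -p-> C  → end C, accepted
w5: Trace: A -q-> C -q-> A -q-> C -p-> A  → end A, rejected

w1, w3, w4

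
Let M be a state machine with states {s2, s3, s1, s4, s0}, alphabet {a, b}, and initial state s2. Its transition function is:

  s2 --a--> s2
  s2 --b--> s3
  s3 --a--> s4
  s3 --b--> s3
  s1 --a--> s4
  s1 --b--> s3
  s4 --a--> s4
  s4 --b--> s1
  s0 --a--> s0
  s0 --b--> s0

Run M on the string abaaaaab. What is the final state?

Trace: s2 -a-> s2 -b-> s3 -a-> s4 -a-> s4 -a-> s4 -a-> s4 -a-> s4 -b-> s1

s1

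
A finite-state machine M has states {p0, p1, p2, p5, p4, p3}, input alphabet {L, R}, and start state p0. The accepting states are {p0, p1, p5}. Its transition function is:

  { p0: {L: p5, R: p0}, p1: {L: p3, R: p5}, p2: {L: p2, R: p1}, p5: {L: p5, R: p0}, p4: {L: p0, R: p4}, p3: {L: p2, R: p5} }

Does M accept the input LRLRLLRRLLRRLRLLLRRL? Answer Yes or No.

Yes

start at p0
read 'L': p0 → p5
read 'R': p5 → p0
read 'L': p0 → p5
read 'R': p5 → p0
read 'L': p0 → p5
read 'L': p5 → p5
read 'R': p5 → p0
read 'R': p0 → p0
read 'L': p0 → p5
read 'L': p5 → p5
read 'R': p5 → p0
read 'R': p0 → p0
read 'L': p0 → p5
read 'R': p5 → p0
read 'L': p0 → p5
read 'L': p5 → p5
read 'L': p5 → p5
read 'R': p5 → p0
read 'R': p0 → p0
read 'L': p0 → p5
End state p5 is accepting.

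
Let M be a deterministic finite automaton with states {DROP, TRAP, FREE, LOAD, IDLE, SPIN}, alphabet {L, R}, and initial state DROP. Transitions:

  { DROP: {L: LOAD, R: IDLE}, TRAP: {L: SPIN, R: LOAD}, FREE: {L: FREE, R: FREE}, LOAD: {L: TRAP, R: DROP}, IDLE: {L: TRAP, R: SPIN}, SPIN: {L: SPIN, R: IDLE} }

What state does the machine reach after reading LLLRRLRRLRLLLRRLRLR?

start at DROP
read 'L': DROP → LOAD
read 'L': LOAD → TRAP
read 'L': TRAP → SPIN
read 'R': SPIN → IDLE
read 'R': IDLE → SPIN
read 'L': SPIN → SPIN
read 'R': SPIN → IDLE
read 'R': IDLE → SPIN
read 'L': SPIN → SPIN
read 'R': SPIN → IDLE
read 'L': IDLE → TRAP
read 'L': TRAP → SPIN
read 'L': SPIN → SPIN
read 'R': SPIN → IDLE
read 'R': IDLE → SPIN
read 'L': SPIN → SPIN
read 'R': SPIN → IDLE
read 'L': IDLE → TRAP
read 'R': TRAP → LOAD

LOAD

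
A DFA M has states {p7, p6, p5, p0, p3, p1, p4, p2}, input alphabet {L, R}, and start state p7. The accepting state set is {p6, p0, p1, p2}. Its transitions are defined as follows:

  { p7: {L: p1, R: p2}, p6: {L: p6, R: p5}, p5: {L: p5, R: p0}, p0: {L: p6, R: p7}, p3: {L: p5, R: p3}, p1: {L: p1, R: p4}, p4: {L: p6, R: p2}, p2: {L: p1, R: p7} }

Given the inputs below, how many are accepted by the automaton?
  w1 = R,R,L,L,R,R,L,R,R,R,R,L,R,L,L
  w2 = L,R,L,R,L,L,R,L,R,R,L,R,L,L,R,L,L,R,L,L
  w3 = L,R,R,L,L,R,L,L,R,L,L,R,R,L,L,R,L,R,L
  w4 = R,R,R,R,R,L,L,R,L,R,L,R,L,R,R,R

w1: Trace: p7 -R-> p2 -R-> p7 -L-> p1 -L-> p1 -R-> p4 -R-> p2 -L-> p1 -R-> p4 -R-> p2 -R-> p7 -R-> p2 -L-> p1 -R-> p4 -L-> p6 -L-> p6  → end p6, accepted
w2: Trace: p7 -L-> p1 -R-> p4 -L-> p6 -R-> p5 -L-> p5 -L-> p5 -R-> p0 -L-> p6 -R-> p5 -R-> p0 -L-> p6 -R-> p5 -L-> p5 -L-> p5 -R-> p0 -L-> p6 -L-> p6 -R-> p5 -L-> p5 -L-> p5  → end p5, rejected
w3: Trace: p7 -L-> p1 -R-> p4 -R-> p2 -L-> p1 -L-> p1 -R-> p4 -L-> p6 -L-> p6 -R-> p5 -L-> p5 -L-> p5 -R-> p0 -R-> p7 -L-> p1 -L-> p1 -R-> p4 -L-> p6 -R-> p5 -L-> p5  → end p5, rejected
w4: Trace: p7 -R-> p2 -R-> p7 -R-> p2 -R-> p7 -R-> p2 -L-> p1 -L-> p1 -R-> p4 -L-> p6 -R-> p5 -L-> p5 -R-> p0 -L-> p6 -R-> p5 -R-> p0 -R-> p7  → end p7, rejected

1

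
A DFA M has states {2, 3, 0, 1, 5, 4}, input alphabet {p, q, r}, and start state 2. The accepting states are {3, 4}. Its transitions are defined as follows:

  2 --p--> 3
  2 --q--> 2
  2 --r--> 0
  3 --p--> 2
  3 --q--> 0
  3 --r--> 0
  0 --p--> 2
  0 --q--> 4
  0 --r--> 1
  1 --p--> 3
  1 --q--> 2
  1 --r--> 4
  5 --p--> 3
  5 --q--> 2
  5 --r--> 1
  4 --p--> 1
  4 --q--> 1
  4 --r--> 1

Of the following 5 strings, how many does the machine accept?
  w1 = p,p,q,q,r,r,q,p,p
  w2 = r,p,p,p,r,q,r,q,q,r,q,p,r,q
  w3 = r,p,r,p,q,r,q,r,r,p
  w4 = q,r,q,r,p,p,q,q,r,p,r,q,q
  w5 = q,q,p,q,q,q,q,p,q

w1: 2 → 3 → 2 → 2 → 2 → 0 → 1 → 2 → 3 → 2  → end 2, rejected
w2: 2 → 0 → 2 → 3 → 2 → 0 → 4 → 1 → 2 → 2 → 0 → 4 → 1 → 4 → 1  → end 1, rejected
w3: 2 → 0 → 2 → 0 → 2 → 2 → 0 → 4 → 1 → 4 → 1  → end 1, rejected
w4: 2 → 2 → 0 → 4 → 1 → 3 → 2 → 2 → 2 → 0 → 2 → 0 → 4 → 1  → end 1, rejected
w5: 2 → 2 → 2 → 3 → 0 → 4 → 1 → 2 → 3 → 0  → end 0, rejected

0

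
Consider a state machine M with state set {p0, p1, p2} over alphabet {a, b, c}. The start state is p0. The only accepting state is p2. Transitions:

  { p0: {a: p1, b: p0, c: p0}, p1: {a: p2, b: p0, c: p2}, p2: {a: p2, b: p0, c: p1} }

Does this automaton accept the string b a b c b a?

No

p0 → p0 → p1 → p0 → p0 → p0 → p1
End state p1 is not accepting.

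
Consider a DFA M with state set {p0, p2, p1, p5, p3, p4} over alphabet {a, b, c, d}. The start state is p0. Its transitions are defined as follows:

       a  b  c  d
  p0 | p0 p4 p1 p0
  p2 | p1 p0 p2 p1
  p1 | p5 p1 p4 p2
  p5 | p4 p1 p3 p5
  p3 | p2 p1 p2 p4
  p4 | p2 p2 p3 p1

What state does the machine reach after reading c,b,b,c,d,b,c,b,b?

p0

Trace: p0 -c-> p1 -b-> p1 -b-> p1 -c-> p4 -d-> p1 -b-> p1 -c-> p4 -b-> p2 -b-> p0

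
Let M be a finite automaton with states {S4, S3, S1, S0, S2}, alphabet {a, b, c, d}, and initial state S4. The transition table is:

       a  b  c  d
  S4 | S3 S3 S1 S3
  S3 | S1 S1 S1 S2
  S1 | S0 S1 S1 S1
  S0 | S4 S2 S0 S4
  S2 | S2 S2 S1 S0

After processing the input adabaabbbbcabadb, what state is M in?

S2

start at S4
read 'a': S4 → S3
read 'd': S3 → S2
read 'a': S2 → S2
read 'b': S2 → S2
read 'a': S2 → S2
read 'a': S2 → S2
read 'b': S2 → S2
read 'b': S2 → S2
read 'b': S2 → S2
read 'b': S2 → S2
read 'c': S2 → S1
read 'a': S1 → S0
read 'b': S0 → S2
read 'a': S2 → S2
read 'd': S2 → S0
read 'b': S0 → S2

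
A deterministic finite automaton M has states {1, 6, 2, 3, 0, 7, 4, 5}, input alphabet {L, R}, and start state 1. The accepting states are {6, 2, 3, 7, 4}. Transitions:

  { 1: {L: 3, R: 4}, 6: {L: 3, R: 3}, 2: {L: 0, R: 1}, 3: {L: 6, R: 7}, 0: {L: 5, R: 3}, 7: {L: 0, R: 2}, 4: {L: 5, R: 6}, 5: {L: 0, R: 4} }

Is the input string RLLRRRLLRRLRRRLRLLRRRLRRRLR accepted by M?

Yes

start at 1
read 'R': 1 → 4
read 'L': 4 → 5
read 'L': 5 → 0
read 'R': 0 → 3
read 'R': 3 → 7
read 'R': 7 → 2
read 'L': 2 → 0
read 'L': 0 → 5
read 'R': 5 → 4
read 'R': 4 → 6
read 'L': 6 → 3
read 'R': 3 → 7
read 'R': 7 → 2
read 'R': 2 → 1
read 'L': 1 → 3
read 'R': 3 → 7
read 'L': 7 → 0
read 'L': 0 → 5
read 'R': 5 → 4
read 'R': 4 → 6
read 'R': 6 → 3
read 'L': 3 → 6
read 'R': 6 → 3
read 'R': 3 → 7
read 'R': 7 → 2
read 'L': 2 → 0
read 'R': 0 → 3
End state 3 is accepting.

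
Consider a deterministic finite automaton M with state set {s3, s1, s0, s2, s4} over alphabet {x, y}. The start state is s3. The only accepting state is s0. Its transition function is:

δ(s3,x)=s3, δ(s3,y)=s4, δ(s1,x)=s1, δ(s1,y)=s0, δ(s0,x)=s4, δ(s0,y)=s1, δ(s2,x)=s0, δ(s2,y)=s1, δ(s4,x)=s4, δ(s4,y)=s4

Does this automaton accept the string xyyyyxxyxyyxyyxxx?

No

s3 → s3 → s4 → s4 → s4 → s4 → s4 → s4 → s4 → s4 → s4 → s4 → s4 → s4 → s4 → s4 → s4 → s4
End state s4 is not accepting.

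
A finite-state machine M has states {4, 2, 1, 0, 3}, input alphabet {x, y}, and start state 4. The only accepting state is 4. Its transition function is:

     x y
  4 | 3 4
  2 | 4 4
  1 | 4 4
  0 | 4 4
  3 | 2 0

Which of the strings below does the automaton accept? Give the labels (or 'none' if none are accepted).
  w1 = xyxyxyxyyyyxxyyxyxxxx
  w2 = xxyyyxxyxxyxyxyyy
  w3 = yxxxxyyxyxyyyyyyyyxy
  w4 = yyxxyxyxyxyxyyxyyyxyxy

w1, w2, w4

w1:
  start at 4
  read 'x': 4 → 3
  read 'y': 3 → 0
  read 'x': 0 → 4
  read 'y': 4 → 4
  read 'x': 4 → 3
  read 'y': 3 → 0
  read 'x': 0 → 4
  read 'y': 4 → 4
  read 'y': 4 → 4
  read 'y': 4 → 4
  read 'y': 4 → 4
  read 'x': 4 → 3
  read 'x': 3 → 2
  read 'y': 2 → 4
  read 'y': 4 → 4
  read 'x': 4 → 3
  read 'y': 3 → 0
  read 'x': 0 → 4
  read 'x': 4 → 3
  read 'x': 3 → 2
  read 'x': 2 → 4
  end 4, accepted
w2:
  start at 4
  read 'x': 4 → 3
  read 'x': 3 → 2
  read 'y': 2 → 4
  read 'y': 4 → 4
  read 'y': 4 → 4
  read 'x': 4 → 3
  read 'x': 3 → 2
  read 'y': 2 → 4
  read 'x': 4 → 3
  read 'x': 3 → 2
  read 'y': 2 → 4
  read 'x': 4 → 3
  read 'y': 3 → 0
  read 'x': 0 → 4
  read 'y': 4 → 4
  read 'y': 4 → 4
  read 'y': 4 → 4
  end 4, accepted
w3:
  start at 4
  read 'y': 4 → 4
  read 'x': 4 → 3
  read 'x': 3 → 2
  read 'x': 2 → 4
  read 'x': 4 → 3
  read 'y': 3 → 0
  read 'y': 0 → 4
  read 'x': 4 → 3
  read 'y': 3 → 0
  read 'x': 0 → 4
  read 'y': 4 → 4
  read 'y': 4 → 4
  read 'y': 4 → 4
  read 'y': 4 → 4
  read 'y': 4 → 4
  read 'y': 4 → 4
  read 'y': 4 → 4
  read 'y': 4 → 4
  read 'x': 4 → 3
  read 'y': 3 → 0
  end 0, rejected
w4:
  start at 4
  read 'y': 4 → 4
  read 'y': 4 → 4
  read 'x': 4 → 3
  read 'x': 3 → 2
  read 'y': 2 → 4
  read 'x': 4 → 3
  read 'y': 3 → 0
  read 'x': 0 → 4
  read 'y': 4 → 4
  read 'x': 4 → 3
  read 'y': 3 → 0
  read 'x': 0 → 4
  read 'y': 4 → 4
  read 'y': 4 → 4
  read 'x': 4 → 3
  read 'y': 3 → 0
  read 'y': 0 → 4
  read 'y': 4 → 4
  read 'x': 4 → 3
  read 'y': 3 → 0
  read 'x': 0 → 4
  read 'y': 4 → 4
  end 4, accepted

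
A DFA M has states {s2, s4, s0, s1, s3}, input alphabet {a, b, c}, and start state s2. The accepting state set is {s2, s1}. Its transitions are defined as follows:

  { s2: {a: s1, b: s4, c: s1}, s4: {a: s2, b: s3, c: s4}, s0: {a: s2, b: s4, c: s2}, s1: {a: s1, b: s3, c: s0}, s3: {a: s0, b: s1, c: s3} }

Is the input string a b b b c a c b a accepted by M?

Yes

start at s2
read 'a': s2 → s1
read 'b': s1 → s3
read 'b': s3 → s1
read 'b': s1 → s3
read 'c': s3 → s3
read 'a': s3 → s0
read 'c': s0 → s2
read 'b': s2 → s4
read 'a': s4 → s2
End state s2 is accepting.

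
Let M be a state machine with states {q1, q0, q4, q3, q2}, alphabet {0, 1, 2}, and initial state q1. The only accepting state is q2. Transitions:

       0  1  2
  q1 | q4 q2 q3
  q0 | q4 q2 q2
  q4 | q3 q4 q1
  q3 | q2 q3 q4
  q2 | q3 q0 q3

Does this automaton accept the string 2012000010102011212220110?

Yes

q1 → q3 → q2 → q0 → q2 → q3 → q2 → q3 → q2 → q0 → q4 → q4 → q3 → q4 → q3 → q3 → q3 → q4 → q4 → q1 → q3 → q4 → q3 → q3 → q3 → q2
End state q2 is accepting.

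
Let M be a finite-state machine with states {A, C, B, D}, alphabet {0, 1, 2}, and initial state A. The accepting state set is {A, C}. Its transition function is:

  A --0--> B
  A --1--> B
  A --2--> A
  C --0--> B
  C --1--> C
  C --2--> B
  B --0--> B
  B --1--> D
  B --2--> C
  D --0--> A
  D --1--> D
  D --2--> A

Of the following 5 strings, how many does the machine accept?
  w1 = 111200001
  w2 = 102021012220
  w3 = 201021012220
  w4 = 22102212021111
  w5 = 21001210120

w1:
  start at A
  read '1': A → B
  read '1': B → D
  read '1': D → D
  read '2': D → A
  read '0': A → B
  read '0': B → B
  read '0': B → B
  read '0': B → B
  read '1': B → D
  end D, rejected
w2:
  start at A
  read '1': A → B
  read '0': B → B
  read '2': B → C
  read '0': C → B
  read '2': B → C
  read '1': C → C
  read '0': C → B
  read '1': B → D
  read '2': D → A
  read '2': A → A
  read '2': A → A
  read '0': A → B
  end B, rejected
w3:
  start at A
  read '2': A → A
  read '0': A → B
  read '1': B → D
  read '0': D → A
  read '2': A → A
  read '1': A → B
  read '0': B → B
  read '1': B → D
  read '2': D → A
  read '2': A → A
  read '2': A → A
  read '0': A → B
  end B, rejected
w4:
  start at A
  read '2': A → A
  read '2': A → A
  read '1': A → B
  read '0': B → B
  read '2': B → C
  read '2': C → B
  read '1': B → D
  read '2': D → A
  read '0': A → B
  read '2': B → C
  read '1': C → C
  read '1': C → C
  read '1': C → C
  read '1': C → C
  end C, accepted
w5:
  start at A
  read '2': A → A
  read '1': A → B
  read '0': B → B
  read '0': B → B
  read '1': B → D
  read '2': D → A
  read '1': A → B
  read '0': B → B
  read '1': B → D
  read '2': D → A
  read '0': A → B
  end B, rejected

1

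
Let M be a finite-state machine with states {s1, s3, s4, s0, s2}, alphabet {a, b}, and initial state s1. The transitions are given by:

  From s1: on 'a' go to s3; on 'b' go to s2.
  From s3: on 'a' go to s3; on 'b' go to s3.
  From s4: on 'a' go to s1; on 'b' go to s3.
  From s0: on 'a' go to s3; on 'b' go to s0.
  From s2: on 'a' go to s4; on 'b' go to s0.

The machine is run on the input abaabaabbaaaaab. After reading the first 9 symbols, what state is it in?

s1 → s3 → s3 → s3 → s3 → s3 → s3 → s3 → s3 → s3
After 9 symbols: s3.

s3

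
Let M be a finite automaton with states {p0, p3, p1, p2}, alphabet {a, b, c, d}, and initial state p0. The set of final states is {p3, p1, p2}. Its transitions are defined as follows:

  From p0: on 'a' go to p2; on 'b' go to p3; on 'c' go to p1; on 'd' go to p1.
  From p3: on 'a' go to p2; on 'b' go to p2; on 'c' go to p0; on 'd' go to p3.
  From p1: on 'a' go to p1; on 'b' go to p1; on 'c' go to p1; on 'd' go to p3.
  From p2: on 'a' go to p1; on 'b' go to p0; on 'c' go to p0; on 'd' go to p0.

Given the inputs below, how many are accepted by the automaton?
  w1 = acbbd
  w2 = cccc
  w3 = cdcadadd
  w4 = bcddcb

w1: p0 → p2 → p0 → p3 → p2 → p0  → end p0, rejected
w2: p0 → p1 → p1 → p1 → p1  → end p1, accepted
w3: p0 → p1 → p3 → p0 → p2 → p0 → p2 → p0 → p1  → end p1, accepted
w4: p0 → p3 → p0 → p1 → p3 → p0 → p3  → end p3, accepted

3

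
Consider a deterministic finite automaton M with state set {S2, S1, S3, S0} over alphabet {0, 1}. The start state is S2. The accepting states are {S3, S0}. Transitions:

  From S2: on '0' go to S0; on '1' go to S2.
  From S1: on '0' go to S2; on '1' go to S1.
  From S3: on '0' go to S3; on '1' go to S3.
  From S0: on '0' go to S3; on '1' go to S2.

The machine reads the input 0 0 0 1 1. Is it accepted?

Yes

start at S2
read '0': S2 → S0
read '0': S0 → S3
read '0': S3 → S3
read '1': S3 → S3
read '1': S3 → S3
End state S3 is accepting.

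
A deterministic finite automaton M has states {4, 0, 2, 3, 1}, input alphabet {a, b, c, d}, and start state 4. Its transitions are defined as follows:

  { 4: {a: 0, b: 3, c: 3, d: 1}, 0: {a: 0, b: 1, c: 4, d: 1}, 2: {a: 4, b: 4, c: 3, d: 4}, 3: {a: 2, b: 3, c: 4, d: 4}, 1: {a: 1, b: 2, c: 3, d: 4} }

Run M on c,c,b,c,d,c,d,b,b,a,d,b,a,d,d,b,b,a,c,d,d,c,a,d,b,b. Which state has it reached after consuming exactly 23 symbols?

2

Trace: 4 -c-> 3 -c-> 4 -b-> 3 -c-> 4 -d-> 1 -c-> 3 -d-> 4 -b-> 3 -b-> 3 -a-> 2 -d-> 4 -b-> 3 -a-> 2 -d-> 4 -d-> 1 -b-> 2 -b-> 4 -a-> 0 -c-> 4 -d-> 1 -d-> 4 -c-> 3 -a-> 2
After 23 symbols: 2.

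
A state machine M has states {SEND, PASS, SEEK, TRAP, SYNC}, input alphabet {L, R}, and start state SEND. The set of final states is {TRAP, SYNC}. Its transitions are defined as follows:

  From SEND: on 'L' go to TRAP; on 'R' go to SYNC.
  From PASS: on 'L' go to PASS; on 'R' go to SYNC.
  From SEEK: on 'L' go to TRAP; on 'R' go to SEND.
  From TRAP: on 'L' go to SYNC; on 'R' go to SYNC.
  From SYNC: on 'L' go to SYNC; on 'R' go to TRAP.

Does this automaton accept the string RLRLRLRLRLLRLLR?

start at SEND
read 'R': SEND → SYNC
read 'L': SYNC → SYNC
read 'R': SYNC → TRAP
read 'L': TRAP → SYNC
read 'R': SYNC → TRAP
read 'L': TRAP → SYNC
read 'R': SYNC → TRAP
read 'L': TRAP → SYNC
read 'R': SYNC → TRAP
read 'L': TRAP → SYNC
read 'L': SYNC → SYNC
read 'R': SYNC → TRAP
read 'L': TRAP → SYNC
read 'L': SYNC → SYNC
read 'R': SYNC → TRAP
End state TRAP is accepting.

Yes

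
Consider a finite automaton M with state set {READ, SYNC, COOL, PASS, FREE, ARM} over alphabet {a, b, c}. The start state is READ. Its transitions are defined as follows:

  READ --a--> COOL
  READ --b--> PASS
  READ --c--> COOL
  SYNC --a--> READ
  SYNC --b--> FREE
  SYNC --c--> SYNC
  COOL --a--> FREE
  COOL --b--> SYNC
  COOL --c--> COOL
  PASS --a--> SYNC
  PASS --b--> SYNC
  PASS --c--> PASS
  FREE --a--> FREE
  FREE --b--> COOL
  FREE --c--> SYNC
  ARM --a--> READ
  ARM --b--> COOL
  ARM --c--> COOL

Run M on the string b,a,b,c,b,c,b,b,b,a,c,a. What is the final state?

FREE

Trace: READ -b-> PASS -a-> SYNC -b-> FREE -c-> SYNC -b-> FREE -c-> SYNC -b-> FREE -b-> COOL -b-> SYNC -a-> READ -c-> COOL -a-> FREE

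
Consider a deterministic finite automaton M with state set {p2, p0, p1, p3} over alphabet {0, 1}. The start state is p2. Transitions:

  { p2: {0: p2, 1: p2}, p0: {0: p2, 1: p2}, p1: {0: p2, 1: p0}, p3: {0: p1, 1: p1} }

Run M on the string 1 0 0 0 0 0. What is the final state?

p2 → p2 → p2 → p2 → p2 → p2 → p2

p2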